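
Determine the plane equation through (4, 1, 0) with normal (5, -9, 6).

The plane through P with normal n = (a, b, c) satisfies n·(r - P) = 0,
i.e. ax + by + cz = a·x₀ + b·y₀ + c·z₀.
d = 5·4 + (-9)·1 + 6·0
  = 20 - 9 + 0
  = 11
Equation: 5x - 9y + 6z = 11

5x - 9y + 6z = 11


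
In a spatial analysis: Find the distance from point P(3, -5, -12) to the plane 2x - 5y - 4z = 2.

distance = |a·x₀ + b·y₀ + c·z₀ - d| / √(a² + b² + c²)
  = |2·3 + (-5)·(-5) + (-4)·(-12) - 2| / √(2² + (-5)² + (-4)²)
  = |6 + 25 + 48 - 2| / √(4 + 25 + 16)
  = |77| / √45
  = 77 / 6.708
  ≈ 11.48

11.48


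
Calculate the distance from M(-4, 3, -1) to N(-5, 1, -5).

d = √[(x₂-x₁)² + (y₂-y₁)² + (z₂-z₁)²]
  = √[(-1)² + (-2)² + (-4)²]
  = √[1 + 4 + 16]
  = √21
  ≈ 4.583

4.583


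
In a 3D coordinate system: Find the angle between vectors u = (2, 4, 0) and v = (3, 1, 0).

u·v = 2·3 + 4·1 + 0·0 = 6 + 4 + 0 = 10
|u| = √(2² + 4² + 0²) = √20 ≈ 4.472
|v| = √(3² + 1² + 0²) = √10 ≈ 3.162
cos θ = (u·v)/(|u||v|) = 10/(4.472·3.162) ≈ 0.7071
θ = arccos(0.7071) ≈ 45°

45°


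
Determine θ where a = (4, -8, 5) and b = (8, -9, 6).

a·b = 4·8 + (-8)·(-9) + 5·6 = 32 + 72 + 30 = 134
|a| = √(4² + (-8)² + 5²) = √105 ≈ 10.25
|b| = √(8² + (-9)² + 6²) = √181 ≈ 13.45
cos θ = (a·b)/(|a||b|) = 134/(10.25·13.45) ≈ 0.972
θ = arccos(0.972) ≈ 13.59°

13.59°


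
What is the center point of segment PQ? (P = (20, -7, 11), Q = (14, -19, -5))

M = ((x₁+x₂)/2, (y₁+y₂)/2, (z₁+z₂)/2)
  = ((20 + 14)/2, (-7 - 19)/2, (11 - 5)/2)
  = (34/2, -26/2, 6/2)
  = (17, -13, 3)

(17, -13, 3)


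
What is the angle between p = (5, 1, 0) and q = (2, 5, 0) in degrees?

p·q = 5·2 + 1·5 + 0·0 = 10 + 5 + 0 = 15
|p| = √(5² + 1² + 0²) = √26 ≈ 5.099
|q| = √(2² + 5² + 0²) = √29 ≈ 5.385
cos θ = (p·q)/(|p||q|) = 15/(5.099·5.385) ≈ 0.5463
θ = arccos(0.5463) ≈ 56.89°

56.89°


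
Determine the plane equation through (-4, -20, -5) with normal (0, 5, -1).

The plane through P with normal n = (a, b, c) satisfies n·(r - P) = 0,
i.e. ax + by + cz = a·x₀ + b·y₀ + c·z₀.
d = 0·(-4) + 5·(-20) + (-1)·(-5)
  = 0 - 100 + 5
  = -95
Equation: 5y - z = -95

5y - z = -95


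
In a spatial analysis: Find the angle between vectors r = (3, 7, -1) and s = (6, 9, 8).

r·s = 3·6 + 7·9 + (-1)·8 = 18 + 63 - 8 = 73
|r| = √(3² + 7² + (-1)²) = √59 ≈ 7.681
|s| = √(6² + 9² + 8²) = √181 ≈ 13.45
cos θ = (r·s)/(|r||s|) = 73/(7.681·13.45) ≈ 0.7064
θ = arccos(0.7064) ≈ 45.06°

45.06°


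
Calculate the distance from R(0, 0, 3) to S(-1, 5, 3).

d = √[(x₂-x₁)² + (y₂-y₁)² + (z₂-z₁)²]
  = √[(-1)² + 5² + 0²]
  = √[1 + 25 + 0]
  = √26
  ≈ 5.099

5.099


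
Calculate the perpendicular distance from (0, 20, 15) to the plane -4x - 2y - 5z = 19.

distance = |a·x₀ + b·y₀ + c·z₀ - d| / √(a² + b² + c²)
  = |(-4)·0 + (-2)·20 + (-5)·15 - 19| / √((-4)² + (-2)² + (-5)²)
  = |0 - 40 - 75 - 19| / √(16 + 4 + 25)
  = |-134| / √45
  = 134 / 6.708
  ≈ 19.98

19.98


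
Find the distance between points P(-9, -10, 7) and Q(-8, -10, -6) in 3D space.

d = √[(x₂-x₁)² + (y₂-y₁)² + (z₂-z₁)²]
  = √[1² + 0² + (-13)²]
  = √[1 + 0 + 169]
  = √170
  ≈ 13.04

13.04


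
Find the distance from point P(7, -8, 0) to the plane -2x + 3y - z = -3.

distance = |a·x₀ + b·y₀ + c·z₀ - d| / √(a² + b² + c²)
  = |(-2)·7 + 3·(-8) + (-1)·0 - (-3)| / √((-2)² + 3² + (-1)²)
  = |-14 - 24 + 0 + 3| / √(4 + 9 + 1)
  = |-35| / √14
  = 35 / 3.742
  ≈ 9.354

9.354


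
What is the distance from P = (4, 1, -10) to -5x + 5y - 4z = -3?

distance = |a·x₀ + b·y₀ + c·z₀ - d| / √(a² + b² + c²)
  = |(-5)·4 + 5·1 + (-4)·(-10) - (-3)| / √((-5)² + 5² + (-4)²)
  = |-20 + 5 + 40 + 3| / √(25 + 25 + 16)
  = |28| / √66
  = 28 / 8.124
  ≈ 3.447

3.447


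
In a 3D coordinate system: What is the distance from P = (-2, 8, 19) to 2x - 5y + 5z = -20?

distance = |a·x₀ + b·y₀ + c·z₀ - d| / √(a² + b² + c²)
  = |2·(-2) + (-5)·8 + 5·19 - (-20)| / √(2² + (-5)² + 5²)
  = |-4 - 40 + 95 + 20| / √(4 + 25 + 25)
  = |71| / √54
  = 71 / 7.348
  ≈ 9.662

9.662


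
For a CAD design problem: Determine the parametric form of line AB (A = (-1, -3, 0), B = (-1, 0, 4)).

Direction vector d = B - A = (-1 + 1, 0 + 3, 4 + 0) = (0, 3, 4)
Parametric form r = A + t·d:
x = -1, y = -3 + 3t, z = 0 + 4t

x = -1, y = -3 + 3t, z = 0 + 4t


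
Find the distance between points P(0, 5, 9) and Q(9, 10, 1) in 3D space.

d = √[(x₂-x₁)² + (y₂-y₁)² + (z₂-z₁)²]
  = √[9² + 5² + (-8)²]
  = √[81 + 25 + 64]
  = √170
  ≈ 13.04

13.04


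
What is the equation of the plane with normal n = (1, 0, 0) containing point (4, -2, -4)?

The plane through P with normal n = (a, b, c) satisfies n·(r - P) = 0,
i.e. ax + by + cz = a·x₀ + b·y₀ + c·z₀.
d = 1·4 + 0·(-2) + 0·(-4)
  = 4 + 0 + 0
  = 4
Equation: x = 4

x = 4


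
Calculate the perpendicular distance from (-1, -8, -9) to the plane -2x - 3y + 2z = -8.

distance = |a·x₀ + b·y₀ + c·z₀ - d| / √(a² + b² + c²)
  = |(-2)·(-1) + (-3)·(-8) + 2·(-9) - (-8)| / √((-2)² + (-3)² + 2²)
  = |2 + 24 - 18 + 8| / √(4 + 9 + 4)
  = |16| / √17
  = 16 / 4.123
  ≈ 3.881

3.881


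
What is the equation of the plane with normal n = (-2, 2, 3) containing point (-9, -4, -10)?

The plane through P with normal n = (a, b, c) satisfies n·(r - P) = 0,
i.e. ax + by + cz = a·x₀ + b·y₀ + c·z₀.
d = (-2)·(-9) + 2·(-4) + 3·(-10)
  = 18 - 8 - 30
  = -20
Equation: -2x + 2y + 3z = -20

-2x + 2y + 3z = -20


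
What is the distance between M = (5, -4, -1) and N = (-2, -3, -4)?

d = √[(x₂-x₁)² + (y₂-y₁)² + (z₂-z₁)²]
  = √[(-7)² + 1² + (-3)²]
  = √[49 + 1 + 9]
  = √59
  ≈ 7.681

7.681


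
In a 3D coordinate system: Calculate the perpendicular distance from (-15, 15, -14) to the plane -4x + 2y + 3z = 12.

distance = |a·x₀ + b·y₀ + c·z₀ - d| / √(a² + b² + c²)
  = |(-4)·(-15) + 2·15 + 3·(-14) - 12| / √((-4)² + 2² + 3²)
  = |60 + 30 - 42 - 12| / √(16 + 4 + 9)
  = |36| / √29
  = 36 / 5.385
  ≈ 6.685

6.685


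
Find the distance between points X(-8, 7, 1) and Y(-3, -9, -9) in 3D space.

d = √[(x₂-x₁)² + (y₂-y₁)² + (z₂-z₁)²]
  = √[5² + (-16)² + (-10)²]
  = √[25 + 256 + 100]
  = √381
  ≈ 19.52

19.52


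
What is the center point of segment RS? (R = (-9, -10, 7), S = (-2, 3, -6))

M = ((x₁+x₂)/2, (y₁+y₂)/2, (z₁+z₂)/2)
  = ((-9 - 2)/2, (-10 + 3)/2, (7 - 6)/2)
  = (-11/2, -7/2, 1/2)
  = (-5.5, -3.5, 0.5)

(-5.5, -3.5, 0.5)


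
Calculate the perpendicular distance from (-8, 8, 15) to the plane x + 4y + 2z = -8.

distance = |a·x₀ + b·y₀ + c·z₀ - d| / √(a² + b² + c²)
  = |1·(-8) + 4·8 + 2·15 - (-8)| / √(1² + 4² + 2²)
  = |-8 + 32 + 30 + 8| / √(1 + 16 + 4)
  = |62| / √21
  = 62 / 4.583
  ≈ 13.53

13.53


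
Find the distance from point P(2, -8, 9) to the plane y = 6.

distance = |a·x₀ + b·y₀ + c·z₀ - d| / √(a² + b² + c²)
  = |0·2 + 1·(-8) + 0·9 - 6| / √(0² + 1² + 0²)
  = |0 - 8 + 0 - 6| / √(0 + 1 + 0)
  = |-14| / √1
  = 14 / 1
  ≈ 14

14


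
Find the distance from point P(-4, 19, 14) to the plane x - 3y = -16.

distance = |a·x₀ + b·y₀ + c·z₀ - d| / √(a² + b² + c²)
  = |1·(-4) + (-3)·19 + 0·14 - (-16)| / √(1² + (-3)² + 0²)
  = |-4 - 57 + 0 + 16| / √(1 + 9 + 0)
  = |-45| / √10
  = 45 / 3.162
  ≈ 14.23

14.23


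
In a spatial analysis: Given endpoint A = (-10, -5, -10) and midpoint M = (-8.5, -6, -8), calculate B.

B = 2M - A
  = (2·(-8.5) - (-10), 2·(-6) - (-5), 2·(-8) - (-10))
  = (-17 + 10, -12 + 5, -16 + 10)
  = (-7, -7, -6)

(-7, -7, -6)


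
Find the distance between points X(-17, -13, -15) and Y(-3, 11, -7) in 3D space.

d = √[(x₂-x₁)² + (y₂-y₁)² + (z₂-z₁)²]
  = √[14² + 24² + 8²]
  = √[196 + 576 + 64]
  = √836
  ≈ 28.91

28.91


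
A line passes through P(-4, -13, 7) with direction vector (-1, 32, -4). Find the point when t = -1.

P(t) = P + t·d
  = (-4 + (-1)·(-1), -13 + 32·(-1), 7 + (-4)·(-1))
  = (-4 + 1, -13 - 32, 7 + 4)
  = (-3, -45, 11)

(-3, -45, 11)


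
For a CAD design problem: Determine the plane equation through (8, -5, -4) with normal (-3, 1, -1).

The plane through P with normal n = (a, b, c) satisfies n·(r - P) = 0,
i.e. ax + by + cz = a·x₀ + b·y₀ + c·z₀.
d = (-3)·8 + 1·(-5) + (-1)·(-4)
  = -24 - 5 + 4
  = -25
Equation: -3x + y - z = -25

-3x + y - z = -25


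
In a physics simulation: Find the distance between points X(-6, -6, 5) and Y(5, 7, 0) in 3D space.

d = √[(x₂-x₁)² + (y₂-y₁)² + (z₂-z₁)²]
  = √[11² + 13² + (-5)²]
  = √[121 + 169 + 25]
  = √315
  ≈ 17.75

17.75


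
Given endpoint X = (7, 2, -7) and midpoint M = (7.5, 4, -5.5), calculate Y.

Y = 2M - X
  = (2·7.5 - 7, 2·4 - 2, 2·(-5.5) - (-7))
  = (15 - 7, 8 - 2, -11 + 7)
  = (8, 6, -4)

(8, 6, -4)


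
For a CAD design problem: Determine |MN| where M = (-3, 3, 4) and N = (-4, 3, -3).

d = √[(x₂-x₁)² + (y₂-y₁)² + (z₂-z₁)²]
  = √[(-1)² + 0² + (-7)²]
  = √[1 + 0 + 49]
  = √50
  ≈ 7.071

7.071


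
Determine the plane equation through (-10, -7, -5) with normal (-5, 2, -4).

The plane through P with normal n = (a, b, c) satisfies n·(r - P) = 0,
i.e. ax + by + cz = a·x₀ + b·y₀ + c·z₀.
d = (-5)·(-10) + 2·(-7) + (-4)·(-5)
  = 50 - 14 + 20
  = 56
Equation: -5x + 2y - 4z = 56

-5x + 2y - 4z = 56


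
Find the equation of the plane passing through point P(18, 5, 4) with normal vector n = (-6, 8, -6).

The plane through P with normal n = (a, b, c) satisfies n·(r - P) = 0,
i.e. ax + by + cz = a·x₀ + b·y₀ + c·z₀.
d = (-6)·18 + 8·5 + (-6)·4
  = -108 + 40 - 24
  = -92
Equation: -6x + 8y - 6z = -92

-6x + 8y - 6z = -92


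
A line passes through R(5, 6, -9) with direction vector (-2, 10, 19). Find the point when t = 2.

P(t) = R + t·d
  = (5 + (-2)·2, 6 + 10·2, -9 + 19·2)
  = (5 - 4, 6 + 20, -9 + 38)
  = (1, 26, 29)

(1, 26, 29)


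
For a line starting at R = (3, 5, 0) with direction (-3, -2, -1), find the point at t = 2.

P(t) = R + t·d
  = (3 + (-3)·2, 5 + (-2)·2, 0 + (-1)·2)
  = (3 - 6, 5 - 4, 0 - 2)
  = (-3, 1, -2)

(-3, 1, -2)


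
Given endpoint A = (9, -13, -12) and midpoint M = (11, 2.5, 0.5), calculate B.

B = 2M - A
  = (2·11 - 9, 2·2.5 - (-13), 2·0.5 - (-12))
  = (22 - 9, 5 + 13, 1 + 12)
  = (13, 18, 13)

(13, 18, 13)


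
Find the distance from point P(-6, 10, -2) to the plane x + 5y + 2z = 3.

distance = |a·x₀ + b·y₀ + c·z₀ - d| / √(a² + b² + c²)
  = |1·(-6) + 5·10 + 2·(-2) - 3| / √(1² + 5² + 2²)
  = |-6 + 50 - 4 - 3| / √(1 + 25 + 4)
  = |37| / √30
  = 37 / 5.477
  ≈ 6.755

6.755


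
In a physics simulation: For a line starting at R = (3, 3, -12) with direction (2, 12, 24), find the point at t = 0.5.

P(t) = R + t·d
  = (3 + 2·0.5, 3 + 12·0.5, -12 + 24·0.5)
  = (3 + 1, 3 + 6, -12 + 12)
  = (4, 9, 0)

(4, 9, 0)


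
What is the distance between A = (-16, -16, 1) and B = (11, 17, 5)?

d = √[(x₂-x₁)² + (y₂-y₁)² + (z₂-z₁)²]
  = √[27² + 33² + 4²]
  = √[729 + 1089 + 16]
  = √1834
  ≈ 42.83

42.83


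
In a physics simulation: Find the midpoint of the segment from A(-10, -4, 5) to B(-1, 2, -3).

M = ((x₁+x₂)/2, (y₁+y₂)/2, (z₁+z₂)/2)
  = ((-10 - 1)/2, (-4 + 2)/2, (5 - 3)/2)
  = (-11/2, -2/2, 2/2)
  = (-5.5, -1, 1)

(-5.5, -1, 1)


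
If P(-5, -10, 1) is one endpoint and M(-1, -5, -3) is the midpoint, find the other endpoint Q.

Q = 2M - P
  = (2·(-1) - (-5), 2·(-5) - (-10), 2·(-3) - 1)
  = (-2 + 5, -10 + 10, -6 - 1)
  = (3, 0, -7)

(3, 0, -7)


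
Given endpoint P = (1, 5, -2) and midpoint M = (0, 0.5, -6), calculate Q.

Q = 2M - P
  = (2·0 - 1, 2·0.5 - 5, 2·(-6) - (-2))
  = (0 - 1, 1 - 5, -12 + 2)
  = (-1, -4, -10)

(-1, -4, -10)


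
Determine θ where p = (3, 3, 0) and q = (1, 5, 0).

p·q = 3·1 + 3·5 + 0·0 = 3 + 15 + 0 = 18
|p| = √(3² + 3² + 0²) = √18 ≈ 4.243
|q| = √(1² + 5² + 0²) = √26 ≈ 5.099
cos θ = (p·q)/(|p||q|) = 18/(4.243·5.099) ≈ 0.8321
θ = arccos(0.8321) ≈ 33.69°

33.69°


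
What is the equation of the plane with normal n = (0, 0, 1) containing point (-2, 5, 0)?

The plane through P with normal n = (a, b, c) satisfies n·(r - P) = 0,
i.e. ax + by + cz = a·x₀ + b·y₀ + c·z₀.
d = 0·(-2) + 0·5 + 1·0
  = 0 + 0 + 0
  = 0
Equation: z = 0

z = 0


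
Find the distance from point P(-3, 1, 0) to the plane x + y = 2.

distance = |a·x₀ + b·y₀ + c·z₀ - d| / √(a² + b² + c²)
  = |1·(-3) + 1·1 + 0·0 - 2| / √(1² + 1² + 0²)
  = |-3 + 1 + 0 - 2| / √(1 + 1 + 0)
  = |-4| / √2
  = 4 / 1.414
  ≈ 2.828

2.828


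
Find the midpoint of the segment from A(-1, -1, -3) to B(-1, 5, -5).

M = ((x₁+x₂)/2, (y₁+y₂)/2, (z₁+z₂)/2)
  = ((-1 - 1)/2, (-1 + 5)/2, (-3 - 5)/2)
  = (-2/2, 4/2, -8/2)
  = (-1, 2, -4)

(-1, 2, -4)


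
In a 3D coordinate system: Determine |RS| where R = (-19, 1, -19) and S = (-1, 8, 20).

d = √[(x₂-x₁)² + (y₂-y₁)² + (z₂-z₁)²]
  = √[18² + 7² + 39²]
  = √[324 + 49 + 1521]
  = √1894
  ≈ 43.52

43.52


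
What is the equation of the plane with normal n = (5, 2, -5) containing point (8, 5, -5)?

The plane through P with normal n = (a, b, c) satisfies n·(r - P) = 0,
i.e. ax + by + cz = a·x₀ + b·y₀ + c·z₀.
d = 5·8 + 2·5 + (-5)·(-5)
  = 40 + 10 + 25
  = 75
Equation: 5x + 2y - 5z = 75

5x + 2y - 5z = 75


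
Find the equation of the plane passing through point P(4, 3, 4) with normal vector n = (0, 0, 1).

The plane through P with normal n = (a, b, c) satisfies n·(r - P) = 0,
i.e. ax + by + cz = a·x₀ + b·y₀ + c·z₀.
d = 0·4 + 0·3 + 1·4
  = 0 + 0 + 4
  = 4
Equation: z = 4

z = 4


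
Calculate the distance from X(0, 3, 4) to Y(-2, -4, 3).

d = √[(x₂-x₁)² + (y₂-y₁)² + (z₂-z₁)²]
  = √[(-2)² + (-7)² + (-1)²]
  = √[4 + 49 + 1]
  = √54
  ≈ 7.348

7.348


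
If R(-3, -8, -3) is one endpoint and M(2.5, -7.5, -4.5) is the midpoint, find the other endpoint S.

S = 2M - R
  = (2·2.5 - (-3), 2·(-7.5) - (-8), 2·(-4.5) - (-3))
  = (5 + 3, -15 + 8, -9 + 3)
  = (8, -7, -6)

(8, -7, -6)


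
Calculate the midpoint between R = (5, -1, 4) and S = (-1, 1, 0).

M = ((x₁+x₂)/2, (y₁+y₂)/2, (z₁+z₂)/2)
  = ((5 - 1)/2, (-1 + 1)/2, (4 + 0)/2)
  = (4/2, 0/2, 4/2)
  = (2, 0, 2)

(2, 0, 2)


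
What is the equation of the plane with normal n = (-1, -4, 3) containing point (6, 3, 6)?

The plane through P with normal n = (a, b, c) satisfies n·(r - P) = 0,
i.e. ax + by + cz = a·x₀ + b·y₀ + c·z₀.
d = (-1)·6 + (-4)·3 + 3·6
  = -6 - 12 + 18
  = 0
Equation: -x - 4y + 3z = 0

-x - 4y + 3z = 0


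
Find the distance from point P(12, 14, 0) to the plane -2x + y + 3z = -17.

distance = |a·x₀ + b·y₀ + c·z₀ - d| / √(a² + b² + c²)
  = |(-2)·12 + 1·14 + 3·0 - (-17)| / √((-2)² + 1² + 3²)
  = |-24 + 14 + 0 + 17| / √(4 + 1 + 9)
  = |7| / √14
  = 7 / 3.742
  ≈ 1.871

1.871


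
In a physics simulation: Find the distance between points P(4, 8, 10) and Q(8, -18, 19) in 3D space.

d = √[(x₂-x₁)² + (y₂-y₁)² + (z₂-z₁)²]
  = √[4² + (-26)² + 9²]
  = √[16 + 676 + 81]
  = √773
  ≈ 27.8

27.8


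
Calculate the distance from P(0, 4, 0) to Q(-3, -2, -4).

d = √[(x₂-x₁)² + (y₂-y₁)² + (z₂-z₁)²]
  = √[(-3)² + (-6)² + (-4)²]
  = √[9 + 36 + 16]
  = √61
  ≈ 7.81

7.81


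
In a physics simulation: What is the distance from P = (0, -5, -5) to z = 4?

distance = |a·x₀ + b·y₀ + c·z₀ - d| / √(a² + b² + c²)
  = |0·0 + 0·(-5) + 1·(-5) - 4| / √(0² + 0² + 1²)
  = |0 + 0 - 5 - 4| / √(0 + 0 + 1)
  = |-9| / √1
  = 9 / 1
  ≈ 9

9


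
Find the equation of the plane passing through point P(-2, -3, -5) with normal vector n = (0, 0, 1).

The plane through P with normal n = (a, b, c) satisfies n·(r - P) = 0,
i.e. ax + by + cz = a·x₀ + b·y₀ + c·z₀.
d = 0·(-2) + 0·(-3) + 1·(-5)
  = 0 + 0 - 5
  = -5
Equation: z = -5

z = -5


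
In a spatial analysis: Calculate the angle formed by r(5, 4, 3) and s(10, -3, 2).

r·s = 5·10 + 4·(-3) + 3·2 = 50 - 12 + 6 = 44
|r| = √(5² + 4² + 3²) = √50 ≈ 7.071
|s| = √(10² + (-3)² + 2²) = √113 ≈ 10.63
cos θ = (r·s)/(|r||s|) = 44/(7.071·10.63) ≈ 0.5854
θ = arccos(0.5854) ≈ 54.17°

54.17°


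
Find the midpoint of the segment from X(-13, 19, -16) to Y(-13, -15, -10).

M = ((x₁+x₂)/2, (y₁+y₂)/2, (z₁+z₂)/2)
  = ((-13 - 13)/2, (19 - 15)/2, (-16 - 10)/2)
  = (-26/2, 4/2, -26/2)
  = (-13, 2, -13)

(-13, 2, -13)


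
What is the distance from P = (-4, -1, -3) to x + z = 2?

distance = |a·x₀ + b·y₀ + c·z₀ - d| / √(a² + b² + c²)
  = |1·(-4) + 0·(-1) + 1·(-3) - 2| / √(1² + 0² + 1²)
  = |-4 + 0 - 3 - 2| / √(1 + 0 + 1)
  = |-9| / √2
  = 9 / 1.414
  ≈ 6.364

6.364


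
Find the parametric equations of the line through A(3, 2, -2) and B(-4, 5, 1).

Direction vector d = B - A = (-4 - 3, 5 - 2, 1 + 2) = (-7, 3, 3)
Parametric form r = A + t·d:
x = 3 - 7t, y = 2 + 3t, z = -2 + 3t

x = 3 - 7t, y = 2 + 3t, z = -2 + 3t


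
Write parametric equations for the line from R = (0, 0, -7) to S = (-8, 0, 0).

Direction vector d = S - R = (-8 + 0, 0 + 0, 0 + 7) = (-8, 0, 7)
Parametric form r = R + t·d:
x = 0 - 8t, y = 0, z = -7 + 7t

x = 0 - 8t, y = 0, z = -7 + 7t


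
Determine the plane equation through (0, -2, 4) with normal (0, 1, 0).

The plane through P with normal n = (a, b, c) satisfies n·(r - P) = 0,
i.e. ax + by + cz = a·x₀ + b·y₀ + c·z₀.
d = 0·0 + 1·(-2) + 0·4
  = 0 - 2 + 0
  = -2
Equation: y = -2

y = -2


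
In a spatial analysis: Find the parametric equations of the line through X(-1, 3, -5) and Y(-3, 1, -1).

Direction vector d = Y - X = (-3 + 1, 1 - 3, -1 + 5) = (-2, -2, 4)
Parametric form r = X + t·d:
x = -1 - 2t, y = 3 - 2t, z = -5 + 4t

x = -1 - 2t, y = 3 - 2t, z = -5 + 4t


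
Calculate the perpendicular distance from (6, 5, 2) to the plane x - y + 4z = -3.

distance = |a·x₀ + b·y₀ + c·z₀ - d| / √(a² + b² + c²)
  = |1·6 + (-1)·5 + 4·2 - (-3)| / √(1² + (-1)² + 4²)
  = |6 - 5 + 8 + 3| / √(1 + 1 + 16)
  = |12| / √18
  = 12 / 4.243
  ≈ 2.828

2.828


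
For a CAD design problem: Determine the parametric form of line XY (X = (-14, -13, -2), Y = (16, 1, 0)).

Direction vector d = Y - X = (16 + 14, 1 + 13, 0 + 2) = (30, 14, 2)
Parametric form r = X + t·d:
x = -14 + 30t, y = -13 + 14t, z = -2 + 2t

x = -14 + 30t, y = -13 + 14t, z = -2 + 2t


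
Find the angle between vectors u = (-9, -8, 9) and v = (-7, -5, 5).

u·v = (-9)·(-7) + (-8)·(-5) + 9·5 = 63 + 40 + 45 = 148
|u| = √((-9)² + (-8)² + 9²) = √226 ≈ 15.03
|v| = √((-7)² + (-5)² + 5²) = √99 ≈ 9.95
cos θ = (u·v)/(|u||v|) = 148/(15.03·9.95) ≈ 0.9894
θ = arccos(0.9894) ≈ 8.334°

8.334°


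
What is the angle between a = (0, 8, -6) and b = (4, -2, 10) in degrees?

a·b = 0·4 + 8·(-2) + (-6)·10 = 0 - 16 - 60 = -76
|a| = √(0² + 8² + (-6)²) = √100 ≈ 10
|b| = √(4² + (-2)² + 10²) = √120 ≈ 10.95
cos θ = (a·b)/(|a||b|) = -76/(10·10.95) ≈ -0.6938
θ = arccos(-0.6938) ≈ 133.9°

133.9°


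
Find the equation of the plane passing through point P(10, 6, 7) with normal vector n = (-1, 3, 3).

The plane through P with normal n = (a, b, c) satisfies n·(r - P) = 0,
i.e. ax + by + cz = a·x₀ + b·y₀ + c·z₀.
d = (-1)·10 + 3·6 + 3·7
  = -10 + 18 + 21
  = 29
Equation: -x + 3y + 3z = 29

-x + 3y + 3z = 29


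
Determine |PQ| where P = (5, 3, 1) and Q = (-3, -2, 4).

d = √[(x₂-x₁)² + (y₂-y₁)² + (z₂-z₁)²]
  = √[(-8)² + (-5)² + 3²]
  = √[64 + 25 + 9]
  = √98
  ≈ 9.899

9.899


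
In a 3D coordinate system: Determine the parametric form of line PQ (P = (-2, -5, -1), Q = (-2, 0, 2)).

Direction vector d = Q - P = (-2 + 2, 0 + 5, 2 + 1) = (0, 5, 3)
Parametric form r = P + t·d:
x = -2, y = -5 + 5t, z = -1 + 3t

x = -2, y = -5 + 5t, z = -1 + 3t


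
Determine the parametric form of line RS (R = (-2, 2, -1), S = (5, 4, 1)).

Direction vector d = S - R = (5 + 2, 4 - 2, 1 + 1) = (7, 2, 2)
Parametric form r = R + t·d:
x = -2 + 7t, y = 2 + 2t, z = -1 + 2t

x = -2 + 7t, y = 2 + 2t, z = -1 + 2t


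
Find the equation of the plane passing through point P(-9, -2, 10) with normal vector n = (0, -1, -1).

The plane through P with normal n = (a, b, c) satisfies n·(r - P) = 0,
i.e. ax + by + cz = a·x₀ + b·y₀ + c·z₀.
d = 0·(-9) + (-1)·(-2) + (-1)·10
  = 0 + 2 - 10
  = -8
Equation: -y - z = -8

-y - z = -8


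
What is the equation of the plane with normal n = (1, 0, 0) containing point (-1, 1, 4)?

The plane through P with normal n = (a, b, c) satisfies n·(r - P) = 0,
i.e. ax + by + cz = a·x₀ + b·y₀ + c·z₀.
d = 1·(-1) + 0·1 + 0·4
  = -1 + 0 + 0
  = -1
Equation: x = -1

x = -1


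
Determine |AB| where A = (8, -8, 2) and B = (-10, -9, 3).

d = √[(x₂-x₁)² + (y₂-y₁)² + (z₂-z₁)²]
  = √[(-18)² + (-1)² + 1²]
  = √[324 + 1 + 1]
  = √326
  ≈ 18.06

18.06


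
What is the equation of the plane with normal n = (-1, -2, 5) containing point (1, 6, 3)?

The plane through P with normal n = (a, b, c) satisfies n·(r - P) = 0,
i.e. ax + by + cz = a·x₀ + b·y₀ + c·z₀.
d = (-1)·1 + (-2)·6 + 5·3
  = -1 - 12 + 15
  = 2
Equation: -x - 2y + 5z = 2

-x - 2y + 5z = 2


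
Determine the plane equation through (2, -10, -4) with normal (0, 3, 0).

The plane through P with normal n = (a, b, c) satisfies n·(r - P) = 0,
i.e. ax + by + cz = a·x₀ + b·y₀ + c·z₀.
d = 0·2 + 3·(-10) + 0·(-4)
  = 0 - 30 + 0
  = -30
Equation: 3y = -30

3y = -30


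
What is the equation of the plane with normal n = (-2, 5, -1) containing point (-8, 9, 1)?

The plane through P with normal n = (a, b, c) satisfies n·(r - P) = 0,
i.e. ax + by + cz = a·x₀ + b·y₀ + c·z₀.
d = (-2)·(-8) + 5·9 + (-1)·1
  = 16 + 45 - 1
  = 60
Equation: -2x + 5y - z = 60

-2x + 5y - z = 60


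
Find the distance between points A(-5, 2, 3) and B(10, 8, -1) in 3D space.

d = √[(x₂-x₁)² + (y₂-y₁)² + (z₂-z₁)²]
  = √[15² + 6² + (-4)²]
  = √[225 + 36 + 16]
  = √277
  ≈ 16.64

16.64


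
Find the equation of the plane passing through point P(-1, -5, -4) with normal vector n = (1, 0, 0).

The plane through P with normal n = (a, b, c) satisfies n·(r - P) = 0,
i.e. ax + by + cz = a·x₀ + b·y₀ + c·z₀.
d = 1·(-1) + 0·(-5) + 0·(-4)
  = -1 + 0 + 0
  = -1
Equation: x = -1

x = -1


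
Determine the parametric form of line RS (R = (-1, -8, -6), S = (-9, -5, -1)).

Direction vector d = S - R = (-9 + 1, -5 + 8, -1 + 6) = (-8, 3, 5)
Parametric form r = R + t·d:
x = -1 - 8t, y = -8 + 3t, z = -6 + 5t

x = -1 - 8t, y = -8 + 3t, z = -6 + 5t


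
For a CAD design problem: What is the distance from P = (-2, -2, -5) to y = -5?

distance = |a·x₀ + b·y₀ + c·z₀ - d| / √(a² + b² + c²)
  = |0·(-2) + 1·(-2) + 0·(-5) - (-5)| / √(0² + 1² + 0²)
  = |0 - 2 + 0 + 5| / √(0 + 1 + 0)
  = |3| / √1
  = 3 / 1
  ≈ 3

3


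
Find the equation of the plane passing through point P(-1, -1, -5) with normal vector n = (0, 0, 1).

The plane through P with normal n = (a, b, c) satisfies n·(r - P) = 0,
i.e. ax + by + cz = a·x₀ + b·y₀ + c·z₀.
d = 0·(-1) + 0·(-1) + 1·(-5)
  = 0 + 0 - 5
  = -5
Equation: z = -5

z = -5


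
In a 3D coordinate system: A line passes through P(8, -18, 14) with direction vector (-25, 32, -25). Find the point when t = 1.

P(t) = P + t·d
  = (8 + (-25)·1, -18 + 32·1, 14 + (-25)·1)
  = (8 - 25, -18 + 32, 14 - 25)
  = (-17, 14, -11)

(-17, 14, -11)


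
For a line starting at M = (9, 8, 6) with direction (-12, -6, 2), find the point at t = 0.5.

P(t) = M + t·d
  = (9 + (-12)·0.5, 8 + (-6)·0.5, 6 + 2·0.5)
  = (9 - 6, 8 - 3, 6 + 1)
  = (3, 5, 7)

(3, 5, 7)


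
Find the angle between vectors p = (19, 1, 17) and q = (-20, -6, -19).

p·q = 19·(-20) + 1·(-6) + 17·(-19) = -380 - 6 - 323 = -709
|p| = √(19² + 1² + 17²) = √651 ≈ 25.51
|q| = √((-20)² + (-6)² + (-19)²) = √797 ≈ 28.23
cos θ = (p·q)/(|p||q|) = -709/(25.51·28.23) ≈ -0.9843
θ = arccos(-0.9843) ≈ 169.8°

169.8°


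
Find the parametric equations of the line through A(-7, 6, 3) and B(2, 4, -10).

Direction vector d = B - A = (2 + 7, 4 - 6, -10 - 3) = (9, -2, -13)
Parametric form r = A + t·d:
x = -7 + 9t, y = 6 - 2t, z = 3 - 13t

x = -7 + 9t, y = 6 - 2t, z = 3 - 13t


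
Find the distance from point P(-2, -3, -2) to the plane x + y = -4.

distance = |a·x₀ + b·y₀ + c·z₀ - d| / √(a² + b² + c²)
  = |1·(-2) + 1·(-3) + 0·(-2) - (-4)| / √(1² + 1² + 0²)
  = |-2 - 3 + 0 + 4| / √(1 + 1 + 0)
  = |-1| / √2
  = 1 / 1.414
  ≈ 0.7071

0.7071


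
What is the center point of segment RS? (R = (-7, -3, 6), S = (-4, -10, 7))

M = ((x₁+x₂)/2, (y₁+y₂)/2, (z₁+z₂)/2)
  = ((-7 - 4)/2, (-3 - 10)/2, (6 + 7)/2)
  = (-11/2, -13/2, 13/2)
  = (-5.5, -6.5, 6.5)

(-5.5, -6.5, 6.5)


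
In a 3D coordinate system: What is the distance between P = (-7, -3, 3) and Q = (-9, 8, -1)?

d = √[(x₂-x₁)² + (y₂-y₁)² + (z₂-z₁)²]
  = √[(-2)² + 11² + (-4)²]
  = √[4 + 121 + 16]
  = √141
  ≈ 11.87

11.87


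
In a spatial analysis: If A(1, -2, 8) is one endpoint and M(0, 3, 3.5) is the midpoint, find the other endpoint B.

B = 2M - A
  = (2·0 - 1, 2·3 - (-2), 2·3.5 - 8)
  = (0 - 1, 6 + 2, 7 - 8)
  = (-1, 8, -1)

(-1, 8, -1)


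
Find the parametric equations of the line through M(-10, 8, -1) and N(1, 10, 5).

Direction vector d = N - M = (1 + 10, 10 - 8, 5 + 1) = (11, 2, 6)
Parametric form r = M + t·d:
x = -10 + 11t, y = 8 + 2t, z = -1 + 6t

x = -10 + 11t, y = 8 + 2t, z = -1 + 6t


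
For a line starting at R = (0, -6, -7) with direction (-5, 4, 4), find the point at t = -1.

P(t) = R + t·d
  = (0 + (-5)·(-1), -6 + 4·(-1), -7 + 4·(-1))
  = (0 + 5, -6 - 4, -7 - 4)
  = (5, -10, -11)

(5, -10, -11)


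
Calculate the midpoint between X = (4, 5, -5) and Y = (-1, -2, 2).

M = ((x₁+x₂)/2, (y₁+y₂)/2, (z₁+z₂)/2)
  = ((4 - 1)/2, (5 - 2)/2, (-5 + 2)/2)
  = (3/2, 3/2, -3/2)
  = (1.5, 1.5, -1.5)

(1.5, 1.5, -1.5)


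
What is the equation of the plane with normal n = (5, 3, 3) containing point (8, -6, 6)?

The plane through P with normal n = (a, b, c) satisfies n·(r - P) = 0,
i.e. ax + by + cz = a·x₀ + b·y₀ + c·z₀.
d = 5·8 + 3·(-6) + 3·6
  = 40 - 18 + 18
  = 40
Equation: 5x + 3y + 3z = 40

5x + 3y + 3z = 40


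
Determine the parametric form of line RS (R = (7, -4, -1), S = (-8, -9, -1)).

Direction vector d = S - R = (-8 - 7, -9 + 4, -1 + 1) = (-15, -5, 0)
Parametric form r = R + t·d:
x = 7 - 15t, y = -4 - 5t, z = -1

x = 7 - 15t, y = -4 - 5t, z = -1


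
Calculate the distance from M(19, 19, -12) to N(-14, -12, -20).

d = √[(x₂-x₁)² + (y₂-y₁)² + (z₂-z₁)²]
  = √[(-33)² + (-31)² + (-8)²]
  = √[1089 + 961 + 64]
  = √2114
  ≈ 45.98

45.98


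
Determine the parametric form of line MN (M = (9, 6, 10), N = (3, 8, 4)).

Direction vector d = N - M = (3 - 9, 8 - 6, 4 - 10) = (-6, 2, -6)
Parametric form r = M + t·d:
x = 9 - 6t, y = 6 + 2t, z = 10 - 6t

x = 9 - 6t, y = 6 + 2t, z = 10 - 6t


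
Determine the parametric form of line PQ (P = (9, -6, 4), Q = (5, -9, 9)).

Direction vector d = Q - P = (5 - 9, -9 + 6, 9 - 4) = (-4, -3, 5)
Parametric form r = P + t·d:
x = 9 - 4t, y = -6 - 3t, z = 4 + 5t

x = 9 - 4t, y = -6 - 3t, z = 4 + 5t


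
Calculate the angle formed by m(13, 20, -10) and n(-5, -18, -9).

m·n = 13·(-5) + 20·(-18) + (-10)·(-9) = -65 - 360 + 90 = -335
|m| = √(13² + 20² + (-10)²) = √669 ≈ 25.87
|n| = √((-5)² + (-18)² + (-9)²) = √430 ≈ 20.74
cos θ = (m·n)/(|m||n|) = -335/(25.87·20.74) ≈ -0.6246
θ = arccos(-0.6246) ≈ 128.7°

128.7°


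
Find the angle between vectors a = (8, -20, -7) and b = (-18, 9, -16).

a·b = 8·(-18) + (-20)·9 + (-7)·(-16) = -144 - 180 + 112 = -212
|a| = √(8² + (-20)² + (-7)²) = √513 ≈ 22.65
|b| = √((-18)² + 9² + (-16)²) = √661 ≈ 25.71
cos θ = (a·b)/(|a||b|) = -212/(22.65·25.71) ≈ -0.3641
θ = arccos(-0.3641) ≈ 111.3°

111.3°


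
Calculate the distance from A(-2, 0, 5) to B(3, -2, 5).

d = √[(x₂-x₁)² + (y₂-y₁)² + (z₂-z₁)²]
  = √[5² + (-2)² + 0²]
  = √[25 + 4 + 0]
  = √29
  ≈ 5.385

5.385


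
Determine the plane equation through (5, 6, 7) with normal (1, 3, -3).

The plane through P with normal n = (a, b, c) satisfies n·(r - P) = 0,
i.e. ax + by + cz = a·x₀ + b·y₀ + c·z₀.
d = 1·5 + 3·6 + (-3)·7
  = 5 + 18 - 21
  = 2
Equation: x + 3y - 3z = 2

x + 3y - 3z = 2


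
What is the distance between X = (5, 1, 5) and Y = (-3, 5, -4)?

d = √[(x₂-x₁)² + (y₂-y₁)² + (z₂-z₁)²]
  = √[(-8)² + 4² + (-9)²]
  = √[64 + 16 + 81]
  = √161
  ≈ 12.69

12.69


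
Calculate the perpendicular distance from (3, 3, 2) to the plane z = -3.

distance = |a·x₀ + b·y₀ + c·z₀ - d| / √(a² + b² + c²)
  = |0·3 + 0·3 + 1·2 - (-3)| / √(0² + 0² + 1²)
  = |0 + 0 + 2 + 3| / √(0 + 0 + 1)
  = |5| / √1
  = 5 / 1
  ≈ 5

5


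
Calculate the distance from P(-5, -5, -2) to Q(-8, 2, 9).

d = √[(x₂-x₁)² + (y₂-y₁)² + (z₂-z₁)²]
  = √[(-3)² + 7² + 11²]
  = √[9 + 49 + 121]
  = √179
  ≈ 13.38

13.38


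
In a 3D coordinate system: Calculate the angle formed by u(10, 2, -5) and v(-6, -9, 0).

u·v = 10·(-6) + 2·(-9) + (-5)·0 = -60 - 18 + 0 = -78
|u| = √(10² + 2² + (-5)²) = √129 ≈ 11.36
|v| = √((-6)² + (-9)² + 0²) = √117 ≈ 10.82
cos θ = (u·v)/(|u||v|) = -78/(11.36·10.82) ≈ -0.6349
θ = arccos(-0.6349) ≈ 129.4°

129.4°


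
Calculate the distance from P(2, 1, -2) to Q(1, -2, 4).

d = √[(x₂-x₁)² + (y₂-y₁)² + (z₂-z₁)²]
  = √[(-1)² + (-3)² + 6²]
  = √[1 + 9 + 36]
  = √46
  ≈ 6.782

6.782


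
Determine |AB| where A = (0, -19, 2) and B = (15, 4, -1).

d = √[(x₂-x₁)² + (y₂-y₁)² + (z₂-z₁)²]
  = √[15² + 23² + (-3)²]
  = √[225 + 529 + 9]
  = √763
  ≈ 27.62

27.62


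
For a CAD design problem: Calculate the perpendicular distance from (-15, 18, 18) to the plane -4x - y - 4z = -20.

distance = |a·x₀ + b·y₀ + c·z₀ - d| / √(a² + b² + c²)
  = |(-4)·(-15) + (-1)·18 + (-4)·18 - (-20)| / √((-4)² + (-1)² + (-4)²)
  = |60 - 18 - 72 + 20| / √(16 + 1 + 16)
  = |-10| / √33
  = 10 / 5.745
  ≈ 1.741

1.741


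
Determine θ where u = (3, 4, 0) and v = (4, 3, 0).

u·v = 3·4 + 4·3 + 0·0 = 12 + 12 + 0 = 24
|u| = √(3² + 4² + 0²) = √25 ≈ 5
|v| = √(4² + 3² + 0²) = √25 ≈ 5
cos θ = (u·v)/(|u||v|) = 24/(5·5) ≈ 0.96
θ = arccos(0.96) ≈ 16.26°

16.26°


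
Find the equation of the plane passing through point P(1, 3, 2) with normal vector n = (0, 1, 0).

The plane through P with normal n = (a, b, c) satisfies n·(r - P) = 0,
i.e. ax + by + cz = a·x₀ + b·y₀ + c·z₀.
d = 0·1 + 1·3 + 0·2
  = 0 + 3 + 0
  = 3
Equation: y = 3

y = 3


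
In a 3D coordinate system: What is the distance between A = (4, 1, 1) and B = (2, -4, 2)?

d = √[(x₂-x₁)² + (y₂-y₁)² + (z₂-z₁)²]
  = √[(-2)² + (-5)² + 1²]
  = √[4 + 25 + 1]
  = √30
  ≈ 5.477

5.477


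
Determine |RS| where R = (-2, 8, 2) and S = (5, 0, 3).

d = √[(x₂-x₁)² + (y₂-y₁)² + (z₂-z₁)²]
  = √[7² + (-8)² + 1²]
  = √[49 + 64 + 1]
  = √114
  ≈ 10.68

10.68


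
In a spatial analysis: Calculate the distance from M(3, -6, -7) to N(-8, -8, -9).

d = √[(x₂-x₁)² + (y₂-y₁)² + (z₂-z₁)²]
  = √[(-11)² + (-2)² + (-2)²]
  = √[121 + 4 + 4]
  = √129
  ≈ 11.36

11.36


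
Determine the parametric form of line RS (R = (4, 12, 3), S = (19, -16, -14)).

Direction vector d = S - R = (19 - 4, -16 - 12, -14 - 3) = (15, -28, -17)
Parametric form r = R + t·d:
x = 4 + 15t, y = 12 - 28t, z = 3 - 17t

x = 4 + 15t, y = 12 - 28t, z = 3 - 17t


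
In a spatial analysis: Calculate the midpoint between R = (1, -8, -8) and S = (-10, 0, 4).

M = ((x₁+x₂)/2, (y₁+y₂)/2, (z₁+z₂)/2)
  = ((1 - 10)/2, (-8 + 0)/2, (-8 + 4)/2)
  = (-9/2, -8/2, -4/2)
  = (-4.5, -4, -2)

(-4.5, -4, -2)


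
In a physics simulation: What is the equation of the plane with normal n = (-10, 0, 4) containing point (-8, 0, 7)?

The plane through P with normal n = (a, b, c) satisfies n·(r - P) = 0,
i.e. ax + by + cz = a·x₀ + b·y₀ + c·z₀.
d = (-10)·(-8) + 0·0 + 4·7
  = 80 + 0 + 28
  = 108
Equation: -10x + 4z = 108

-10x + 4z = 108


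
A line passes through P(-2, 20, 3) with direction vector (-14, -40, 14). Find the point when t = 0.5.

P(t) = P + t·d
  = (-2 + (-14)·0.5, 20 + (-40)·0.5, 3 + 14·0.5)
  = (-2 - 7, 20 - 20, 3 + 7)
  = (-9, 0, 10)

(-9, 0, 10)


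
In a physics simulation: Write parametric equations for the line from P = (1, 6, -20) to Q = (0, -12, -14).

Direction vector d = Q - P = (0 - 1, -12 - 6, -14 + 20) = (-1, -18, 6)
Parametric form r = P + t·d:
x = 1 - t, y = 6 - 18t, z = -20 + 6t

x = 1 - t, y = 6 - 18t, z = -20 + 6t


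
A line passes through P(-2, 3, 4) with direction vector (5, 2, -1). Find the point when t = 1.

P(t) = P + t·d
  = (-2 + 5·1, 3 + 2·1, 4 + (-1)·1)
  = (-2 + 5, 3 + 2, 4 - 1)
  = (3, 5, 3)

(3, 5, 3)


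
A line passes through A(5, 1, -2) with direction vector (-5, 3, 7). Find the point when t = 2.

P(t) = A + t·d
  = (5 + (-5)·2, 1 + 3·2, -2 + 7·2)
  = (5 - 10, 1 + 6, -2 + 14)
  = (-5, 7, 12)

(-5, 7, 12)


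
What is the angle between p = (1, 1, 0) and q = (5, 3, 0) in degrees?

p·q = 1·5 + 1·3 + 0·0 = 5 + 3 + 0 = 8
|p| = √(1² + 1² + 0²) = √2 ≈ 1.414
|q| = √(5² + 3² + 0²) = √34 ≈ 5.831
cos θ = (p·q)/(|p||q|) = 8/(1.414·5.831) ≈ 0.9701
θ = arccos(0.9701) ≈ 14.04°

14.04°


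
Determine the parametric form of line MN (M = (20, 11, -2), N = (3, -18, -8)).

Direction vector d = N - M = (3 - 20, -18 - 11, -8 + 2) = (-17, -29, -6)
Parametric form r = M + t·d:
x = 20 - 17t, y = 11 - 29t, z = -2 - 6t

x = 20 - 17t, y = 11 - 29t, z = -2 - 6t


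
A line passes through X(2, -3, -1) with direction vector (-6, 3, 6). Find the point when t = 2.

P(t) = X + t·d
  = (2 + (-6)·2, -3 + 3·2, -1 + 6·2)
  = (2 - 12, -3 + 6, -1 + 12)
  = (-10, 3, 11)

(-10, 3, 11)


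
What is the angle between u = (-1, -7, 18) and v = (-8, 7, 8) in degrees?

u·v = (-1)·(-8) + (-7)·7 + 18·8 = 8 - 49 + 144 = 103
|u| = √((-1)² + (-7)² + 18²) = √374 ≈ 19.34
|v| = √((-8)² + 7² + 8²) = √177 ≈ 13.3
cos θ = (u·v)/(|u||v|) = 103/(19.34·13.3) ≈ 0.4003
θ = arccos(0.4003) ≈ 66.4°

66.4°


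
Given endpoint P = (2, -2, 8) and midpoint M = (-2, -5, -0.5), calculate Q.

Q = 2M - P
  = (2·(-2) - 2, 2·(-5) - (-2), 2·(-0.5) - 8)
  = (-4 - 2, -10 + 2, -1 - 8)
  = (-6, -8, -9)

(-6, -8, -9)


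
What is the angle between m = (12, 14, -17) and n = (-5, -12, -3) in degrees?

m·n = 12·(-5) + 14·(-12) + (-17)·(-3) = -60 - 168 + 51 = -177
|m| = √(12² + 14² + (-17)²) = √629 ≈ 25.08
|n| = √((-5)² + (-12)² + (-3)²) = √178 ≈ 13.34
cos θ = (m·n)/(|m||n|) = -177/(25.08·13.34) ≈ -0.529
θ = arccos(-0.529) ≈ 121.9°

121.9°


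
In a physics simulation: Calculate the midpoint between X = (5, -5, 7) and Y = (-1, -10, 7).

M = ((x₁+x₂)/2, (y₁+y₂)/2, (z₁+z₂)/2)
  = ((5 - 1)/2, (-5 - 10)/2, (7 + 7)/2)
  = (4/2, -15/2, 14/2)
  = (2, -7.5, 7)

(2, -7.5, 7)


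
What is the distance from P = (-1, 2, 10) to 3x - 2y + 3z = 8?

distance = |a·x₀ + b·y₀ + c·z₀ - d| / √(a² + b² + c²)
  = |3·(-1) + (-2)·2 + 3·10 - 8| / √(3² + (-2)² + 3²)
  = |-3 - 4 + 30 - 8| / √(9 + 4 + 9)
  = |15| / √22
  = 15 / 4.69
  ≈ 3.198

3.198


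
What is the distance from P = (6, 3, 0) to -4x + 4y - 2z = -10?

distance = |a·x₀ + b·y₀ + c·z₀ - d| / √(a² + b² + c²)
  = |(-4)·6 + 4·3 + (-2)·0 - (-10)| / √((-4)² + 4² + (-2)²)
  = |-24 + 12 + 0 + 10| / √(16 + 16 + 4)
  = |-2| / √36
  = 2 / 6
  ≈ 0.3333

0.3333


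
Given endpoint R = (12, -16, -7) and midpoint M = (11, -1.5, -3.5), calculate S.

S = 2M - R
  = (2·11 - 12, 2·(-1.5) - (-16), 2·(-3.5) - (-7))
  = (22 - 12, -3 + 16, -7 + 7)
  = (10, 13, 0)

(10, 13, 0)


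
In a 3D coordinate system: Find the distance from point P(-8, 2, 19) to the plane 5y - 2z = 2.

distance = |a·x₀ + b·y₀ + c·z₀ - d| / √(a² + b² + c²)
  = |0·(-8) + 5·2 + (-2)·19 - 2| / √(0² + 5² + (-2)²)
  = |0 + 10 - 38 - 2| / √(0 + 25 + 4)
  = |-30| / √29
  = 30 / 5.385
  ≈ 5.571

5.571


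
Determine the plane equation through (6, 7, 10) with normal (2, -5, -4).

The plane through P with normal n = (a, b, c) satisfies n·(r - P) = 0,
i.e. ax + by + cz = a·x₀ + b·y₀ + c·z₀.
d = 2·6 + (-5)·7 + (-4)·10
  = 12 - 35 - 40
  = -63
Equation: 2x - 5y - 4z = -63

2x - 5y - 4z = -63


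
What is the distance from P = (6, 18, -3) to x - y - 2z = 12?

distance = |a·x₀ + b·y₀ + c·z₀ - d| / √(a² + b² + c²)
  = |1·6 + (-1)·18 + (-2)·(-3) - 12| / √(1² + (-1)² + (-2)²)
  = |6 - 18 + 6 - 12| / √(1 + 1 + 4)
  = |-18| / √6
  = 18 / 2.449
  ≈ 7.348

7.348


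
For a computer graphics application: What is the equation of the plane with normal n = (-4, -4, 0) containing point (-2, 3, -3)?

The plane through P with normal n = (a, b, c) satisfies n·(r - P) = 0,
i.e. ax + by + cz = a·x₀ + b·y₀ + c·z₀.
d = (-4)·(-2) + (-4)·3 + 0·(-3)
  = 8 - 12 + 0
  = -4
Equation: -4x - 4y = -4

-4x - 4y = -4


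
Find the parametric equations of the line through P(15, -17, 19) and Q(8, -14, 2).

Direction vector d = Q - P = (8 - 15, -14 + 17, 2 - 19) = (-7, 3, -17)
Parametric form r = P + t·d:
x = 15 - 7t, y = -17 + 3t, z = 19 - 17t

x = 15 - 7t, y = -17 + 3t, z = 19 - 17t


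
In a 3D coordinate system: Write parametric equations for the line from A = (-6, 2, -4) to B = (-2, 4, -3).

Direction vector d = B - A = (-2 + 6, 4 - 2, -3 + 4) = (4, 2, 1)
Parametric form r = A + t·d:
x = -6 + 4t, y = 2 + 2t, z = -4 + t

x = -6 + 4t, y = 2 + 2t, z = -4 + t


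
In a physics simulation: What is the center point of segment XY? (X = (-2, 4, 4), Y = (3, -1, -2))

M = ((x₁+x₂)/2, (y₁+y₂)/2, (z₁+z₂)/2)
  = ((-2 + 3)/2, (4 - 1)/2, (4 - 2)/2)
  = (1/2, 3/2, 2/2)
  = (0.5, 1.5, 1)

(0.5, 1.5, 1)


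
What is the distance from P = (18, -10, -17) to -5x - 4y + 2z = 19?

distance = |a·x₀ + b·y₀ + c·z₀ - d| / √(a² + b² + c²)
  = |(-5)·18 + (-4)·(-10) + 2·(-17) - 19| / √((-5)² + (-4)² + 2²)
  = |-90 + 40 - 34 - 19| / √(25 + 16 + 4)
  = |-103| / √45
  = 103 / 6.708
  ≈ 15.35

15.35


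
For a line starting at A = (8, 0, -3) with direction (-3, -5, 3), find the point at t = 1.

P(t) = A + t·d
  = (8 + (-3)·1, 0 + (-5)·1, -3 + 3·1)
  = (8 - 3, 0 - 5, -3 + 3)
  = (5, -5, 0)

(5, -5, 0)


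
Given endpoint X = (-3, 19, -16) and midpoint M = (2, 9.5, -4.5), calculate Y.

Y = 2M - X
  = (2·2 - (-3), 2·9.5 - 19, 2·(-4.5) - (-16))
  = (4 + 3, 19 - 19, -9 + 16)
  = (7, 0, 7)

(7, 0, 7)
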